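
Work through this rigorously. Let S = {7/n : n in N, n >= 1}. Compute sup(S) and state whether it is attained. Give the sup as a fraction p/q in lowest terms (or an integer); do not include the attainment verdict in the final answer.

Analysis:
- Values: 7, 7/2, 7/3, 7/4, ... strictly decreasing.
- The maximum is 7 (n=1); sup = 7 (attained).
- The set is bounded below by 0; 7/n -> 0 so 0 is the greatest lower bound.
- 0 is not in the set, so inf = 0 is not attained.
Conclusion: sup(S) = 7, attained in S.

7


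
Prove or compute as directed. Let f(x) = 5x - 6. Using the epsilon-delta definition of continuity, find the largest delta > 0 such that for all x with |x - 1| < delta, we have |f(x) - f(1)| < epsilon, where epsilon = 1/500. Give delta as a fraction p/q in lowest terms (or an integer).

We compute f(1) = 5*(1) - 6 = -1.
|f(x) - f(1)| = |5x - 6 - (-1)| = |5(x - 1)| = 5|x - 1|.
We need 5|x - 1| < 1/500, i.e. |x - 1| < 1/500 / 5 = 1/2500.
So any delta <= 1/2500 works. Conversely, if delta > 1/2500, then x = 1 + 1/2500 satisfies |x - 1| = 1/2500 < delta but |f(x) - f(1)| = 5 * 1/2500 = 1/500, which is not < 1/500; so no larger delta works.
Hence the largest such delta is 1/2500.

1/2500


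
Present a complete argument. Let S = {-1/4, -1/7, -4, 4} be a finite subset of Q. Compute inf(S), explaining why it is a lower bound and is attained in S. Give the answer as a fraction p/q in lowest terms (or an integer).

S is finite, so inf(S) = min(S).
Sorted increasing:
-4, -1/4, -1/7, 4
The extremum is -4.
For every x in S, x >= -4. And -4 is in S, so it is attained.
Therefore inf(S) = -4.

-4


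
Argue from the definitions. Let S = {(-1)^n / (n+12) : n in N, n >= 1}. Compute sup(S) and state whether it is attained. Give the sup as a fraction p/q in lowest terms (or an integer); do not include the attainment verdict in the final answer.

Analysis:
- Values: -1/13, 1/14, -1/15, 1/16, -1/17, ...
- Positive terms (even n): 1/(2+12), 1/(4+12), ... decreasing -> max = 1/14 (n=2).
- Negative terms (odd n): -1/(1+12), -1/(3+12), ... increasing -> min = -1/13 (n=1).
- So sup = 1/14 (attained at n=2); inf = -1/13 (attained at n=1).
Conclusion: sup(S) = 1/14, attained in S.

1/14


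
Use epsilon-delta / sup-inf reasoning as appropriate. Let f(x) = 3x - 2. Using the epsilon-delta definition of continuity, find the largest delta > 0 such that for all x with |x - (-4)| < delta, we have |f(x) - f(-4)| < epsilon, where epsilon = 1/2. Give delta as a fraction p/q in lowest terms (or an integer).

We compute f(-4) = 3*(-4) - 2 = -14.
|f(x) - f(-4)| = |3x - 2 - (-14)| = |3(x - (-4))| = 3|x - (-4)|.
We need 3|x - (-4)| < 1/2, i.e. |x - (-4)| < 1/2 / 3 = 1/6.
So any delta <= 1/6 works. Conversely, if delta > 1/6, then x = -4 + 1/6 satisfies |x - (-4)| = 1/6 < delta but |f(x) - f(-4)| = 3 * 1/6 = 1/2, which is not < 1/2; so no larger delta works.
Hence the largest such delta is 1/6.

1/6


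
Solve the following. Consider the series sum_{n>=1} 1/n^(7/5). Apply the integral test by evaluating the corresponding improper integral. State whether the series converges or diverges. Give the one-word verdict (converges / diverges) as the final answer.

Let f(x) = x^(-7/5). Then f is positive, continuous, and decreasing on [1, infinity), so the integral test applies.
Compute the improper integral int_{1}^infinity f(x) dx:
  antiderivative F(x) = -5/(2*x^(2/5)).
  As x -> infinity, F(x) -> 0 (since p = 7/5 > 1).
  So int = F(infinity) - F(1) = 0 - (-5/2) = 5/2.
  Finite, so by the integral test, the series converges.

converges


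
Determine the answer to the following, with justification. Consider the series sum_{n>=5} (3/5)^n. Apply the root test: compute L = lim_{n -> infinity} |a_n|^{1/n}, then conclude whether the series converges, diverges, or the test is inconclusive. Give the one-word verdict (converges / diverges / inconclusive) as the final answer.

Let a_n denote the general term. Form |a_n|^(1/n) and simplify:
|a_n|^(1/n) = 3/5
Take the limit as n -> infinity: L = 3/5.
Since L = 3/5 < 1, the root test implies convergence.

converges


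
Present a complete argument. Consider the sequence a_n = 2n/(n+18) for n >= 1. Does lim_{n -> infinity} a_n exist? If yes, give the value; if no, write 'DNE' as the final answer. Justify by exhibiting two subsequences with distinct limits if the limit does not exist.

Examine the behaviour of a_n along subsequences.
Even-n subsequence a_{2k} = 2(2k)/(2k+18) -> 2. Odd-n subsequence a_{2k+1} = 2(2k+1)/(2k+19) -> 2. Both tend to 2, which suggests the limit is 2; verify directly.
|a_n - 2| = |2n - 2(n+18)| / (n+18) = 36/(n+18) < 36/n for every n >= 1.
Given epsilon > 0, choose a positive integer N > 36/epsilon. Then for all n >= N, |a_n - 2| < 36/n <= 36/N < epsilon.
So by the definition of the limit, lim a_n exists and equals 2.

2


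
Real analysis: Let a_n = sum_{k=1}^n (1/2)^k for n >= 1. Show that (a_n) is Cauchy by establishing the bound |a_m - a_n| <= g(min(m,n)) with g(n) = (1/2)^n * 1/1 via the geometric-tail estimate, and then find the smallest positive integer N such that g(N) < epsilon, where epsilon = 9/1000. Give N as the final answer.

For m > n >= 1: |a_m - a_n| = sum_{k=n+1}^m (1/2)^k < sum_{k=n+1}^infinity (1/2)^k = (1/2)^(n+1) / (1 - 1/2) = (1/2)^n * (1/2) * (2/1) = (1/2)^n * 1/1.
So g(n) = (1/2)^n / 1. Since g(n) -> 0, (a_n) is Cauchy.
Now solve g(N) < 9/1000: (1/2)^N / 1 < 9/1000 <=> 2^N > 1 / (1 * 9/1000) = 1000/9.
Check powers of 2: 2^6 = 64 <= 1000/9, 2^7 = 128 > 1000/9.
So the smallest such N is 7. Check: g(7) = 1/(1 * 128) = 1/128 < 9/1000.

7


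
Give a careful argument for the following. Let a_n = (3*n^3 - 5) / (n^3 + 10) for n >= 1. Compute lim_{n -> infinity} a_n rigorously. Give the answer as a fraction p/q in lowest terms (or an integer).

Divide numerator and denominator by n^3, the highest power:
numerator / n^3 = 3 - 5/n^3
denominator / n^3 = 1 + 10/n^3
As n -> infinity, all terms of the form c/n^k (k >= 1) tend to 0.
So numerator / n^3 -> 3 and denominator / n^3 -> 1.
Therefore lim a_n = 3.

3


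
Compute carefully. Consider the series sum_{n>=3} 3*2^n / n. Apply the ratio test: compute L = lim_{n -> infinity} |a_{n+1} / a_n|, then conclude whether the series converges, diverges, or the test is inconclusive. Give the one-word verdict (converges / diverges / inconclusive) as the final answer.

Let a_n denote the general term. Form the ratio a_{n+1}/a_n and simplify:
a_{n+1}/a_n = 2*n/(n + 1)
Take the limit as n -> infinity: L = 2.
Since L = 2 > 1 (or L = infinity), the ratio test implies the series diverges.

diverges


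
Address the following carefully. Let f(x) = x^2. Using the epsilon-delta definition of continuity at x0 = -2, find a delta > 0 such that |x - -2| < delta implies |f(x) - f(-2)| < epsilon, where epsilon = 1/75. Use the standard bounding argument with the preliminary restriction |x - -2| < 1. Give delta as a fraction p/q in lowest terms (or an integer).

Factor: |x^2 - (-2)^2| = |x - -2| * |x + -2|.
Impose |x - -2| < 1 first. Then |x + -2| = |(x - -2) + 2*(-2)| <= |x - -2| + 2*|-2| < 1 + 4 = 5.
So |x^2 - (-2)^2| < delta * 5.
We need delta * 5 <= 1/75, i.e. delta <= 1/75/5 = 1/375.
Since 1/375 < 1, this is tighter than 1; take delta = 1/375.
So delta = 1/375 works.

1/375


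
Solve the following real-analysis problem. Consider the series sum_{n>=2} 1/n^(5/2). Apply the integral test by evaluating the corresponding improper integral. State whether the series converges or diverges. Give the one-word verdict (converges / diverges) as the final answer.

Let f(x) = x^(-5/2). Then f is positive, continuous, and decreasing on [2, infinity), so the integral test applies.
Compute the improper integral int_{2}^infinity f(x) dx:
  antiderivative F(x) = -2/(3*x^(3/2)).
  As x -> infinity, F(x) -> 0 (since p = 5/2 > 1).
  So int = F(infinity) - F(2) = 0 - (-sqrt(2)/6) = sqrt(2)/6.
  Finite, so by the integral test, the series converges.

converges


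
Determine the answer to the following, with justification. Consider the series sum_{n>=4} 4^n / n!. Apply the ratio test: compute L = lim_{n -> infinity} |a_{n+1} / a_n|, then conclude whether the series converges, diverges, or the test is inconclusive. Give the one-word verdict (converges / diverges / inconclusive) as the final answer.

Let a_n denote the general term. Form the ratio a_{n+1}/a_n and simplify:
a_{n+1}/a_n = 4/(n + 1)
Take the limit as n -> infinity: L = 0.
Since L = 0 < 1, the ratio test implies the series converges.

converges


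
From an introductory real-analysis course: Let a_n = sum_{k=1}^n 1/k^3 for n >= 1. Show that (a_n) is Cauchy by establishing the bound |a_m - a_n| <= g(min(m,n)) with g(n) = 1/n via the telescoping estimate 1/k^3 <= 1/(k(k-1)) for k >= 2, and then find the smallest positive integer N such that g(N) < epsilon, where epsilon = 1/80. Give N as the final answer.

For m > n >= 1: |a_m - a_n| = sum_{k=n+1}^m 1/k^3.
Use 1/k^3 <= 1/(k(k-1)) = 1/(k-1) - 1/k for k >= 2 (which holds since k^3 >= k^2 >= k(k-1) for k >= 2):
sum_{k=n+1}^m 1/k^3 <= sum_{k=n+1}^m (1/(k-1) - 1/k) = 1/n - 1/m <= 1/n.
By symmetry the same bound holds with n,m swapped, so |a_m - a_n| <= 1/min(m,n) = g(min(m,n)). Since g(n) -> 0, (a_n) is Cauchy.
Now solve g(N) < 1/80: 1/N < 1/80 <=> N > 1/(1/80) = 80.
The smallest integer strictly greater than 80 is N = 81.
Check: g(81) = 1/81 < 1/80; g(80) = 1/80 >= 1/80. So N = 81.

81


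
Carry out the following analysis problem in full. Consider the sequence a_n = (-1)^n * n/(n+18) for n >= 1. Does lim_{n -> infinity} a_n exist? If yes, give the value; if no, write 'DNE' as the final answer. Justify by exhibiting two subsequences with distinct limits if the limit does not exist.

Examine the behaviour of a_n along subsequences.
a_{2k} = 2k/(2k+18) -> 1. a_{2k+1} = -(2k+1)/(2k+19) -> -1.
Since these two subsequential limits are 1 and -1, distinct, the full sequence cannot converge (a convergent sequence has all subsequences tending to the same limit). So lim a_n does not exist.

DNE


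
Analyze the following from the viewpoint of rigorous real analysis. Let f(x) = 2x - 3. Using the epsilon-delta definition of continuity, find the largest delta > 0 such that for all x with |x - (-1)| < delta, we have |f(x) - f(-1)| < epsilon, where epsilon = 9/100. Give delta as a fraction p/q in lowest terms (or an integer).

We compute f(-1) = 2*(-1) - 3 = -5.
|f(x) - f(-1)| = |2x - 3 - (-5)| = |2(x - (-1))| = 2|x - (-1)|.
We need 2|x - (-1)| < 9/100, i.e. |x - (-1)| < 9/100 / 2 = 9/200.
So any delta <= 9/200 works. Conversely, if delta > 9/200, then x = -1 + 9/200 satisfies |x - (-1)| = 9/200 < delta but |f(x) - f(-1)| = 2 * 9/200 = 9/100, which is not < 9/100; so no larger delta works.
Hence the largest such delta is 9/200.

9/200


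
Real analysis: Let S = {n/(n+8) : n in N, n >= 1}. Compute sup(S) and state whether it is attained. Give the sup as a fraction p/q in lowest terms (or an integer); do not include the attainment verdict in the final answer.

Analysis:
- Values: 1/9, 1/5, 3/11, 1/3, ... strictly increasing.
- Minimum is 1/9 (n=1); inf = 1/9 (attained).
- n/(n+8) = 1 - 8/(n+8) -> 1 from below as n -> infinity, and never equals 1.
- So sup = 1 (not attained).
Conclusion: sup(S) = 1, not attained in S.

1


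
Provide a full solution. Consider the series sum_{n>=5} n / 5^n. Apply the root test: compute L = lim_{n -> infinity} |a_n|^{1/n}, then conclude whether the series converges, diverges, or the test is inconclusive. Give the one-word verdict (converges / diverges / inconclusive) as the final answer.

Let a_n denote the general term. Form |a_n|^(1/n) and simplify:
|a_n|^(1/n) = n^(1/n)/5
Take the limit as n -> infinity: L = 1/5.
Since L = 1/5 < 1, the root test implies convergence.

converges


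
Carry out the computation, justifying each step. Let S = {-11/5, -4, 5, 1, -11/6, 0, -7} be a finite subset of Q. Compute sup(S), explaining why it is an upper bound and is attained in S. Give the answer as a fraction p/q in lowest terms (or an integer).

S is finite, so sup(S) = max(S).
Sorted decreasing:
5, 1, 0, -11/6, -11/5, -4, -7
The extremum is 5.
For every x in S, x <= 5. And 5 is in S, so it is attained.
Therefore sup(S) = 5.

5


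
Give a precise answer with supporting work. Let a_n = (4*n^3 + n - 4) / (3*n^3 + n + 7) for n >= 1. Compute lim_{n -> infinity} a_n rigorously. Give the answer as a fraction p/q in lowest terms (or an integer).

Divide numerator and denominator by n^3, the highest power:
numerator / n^3 = 4 + n^(-2) - 4/n^3
denominator / n^3 = 3 + n^(-2) + 7/n^3
As n -> infinity, all terms of the form c/n^k (k >= 1) tend to 0.
So numerator / n^3 -> 4 and denominator / n^3 -> 3.
Therefore lim a_n = 4/3.

4/3


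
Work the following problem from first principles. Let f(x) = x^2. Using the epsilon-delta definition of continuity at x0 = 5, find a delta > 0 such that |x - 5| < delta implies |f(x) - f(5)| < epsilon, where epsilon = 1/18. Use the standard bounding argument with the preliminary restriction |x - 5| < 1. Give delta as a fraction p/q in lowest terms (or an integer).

Factor: |x^2 - (5)^2| = |x - 5| * |x + 5|.
Impose |x - 5| < 1 first. Then |x + 5| = |(x - 5) + 2*(5)| <= |x - 5| + 2*|5| < 1 + 10 = 11.
So |x^2 - (5)^2| < delta * 11.
We need delta * 11 <= 1/18, i.e. delta <= 1/18/11 = 1/198.
Since 1/198 < 1, this is tighter than 1; take delta = 1/198.
So delta = 1/198 works.

1/198


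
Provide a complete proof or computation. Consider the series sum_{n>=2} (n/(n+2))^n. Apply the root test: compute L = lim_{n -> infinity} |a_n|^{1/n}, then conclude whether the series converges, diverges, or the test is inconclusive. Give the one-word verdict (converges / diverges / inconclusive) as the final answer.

Let a_n denote the general term. Form |a_n|^(1/n) and simplify:
|a_n|^(1/n) = n/(n + 2)
Take the limit as n -> infinity: L = 1.
Since L = 1, the root test is inconclusive. (In fact a_n = (n/(n+2))^n -> e^(-2) != 0, so the nth-term test shows divergence; but the root test itself gives no conclusion.)

inconclusive


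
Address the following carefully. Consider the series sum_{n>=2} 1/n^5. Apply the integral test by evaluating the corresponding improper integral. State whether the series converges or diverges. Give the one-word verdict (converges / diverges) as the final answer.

Let f(x) = x^(-5). Then f is positive, continuous, and decreasing on [2, infinity), so the integral test applies.
Compute the improper integral int_{2}^infinity f(x) dx:
  antiderivative F(x) = -1/(4*x^4).
  As x -> infinity, F(x) -> 0 (since p = 5 > 1).
  So int = F(infinity) - F(2) = 0 - (-1/64) = 1/64.
  Finite, so by the integral test, the series converges.

converges


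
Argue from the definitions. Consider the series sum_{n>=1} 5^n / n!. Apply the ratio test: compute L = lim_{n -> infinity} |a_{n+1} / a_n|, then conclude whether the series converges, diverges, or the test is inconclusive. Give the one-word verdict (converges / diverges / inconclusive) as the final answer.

Let a_n denote the general term. Form the ratio a_{n+1}/a_n and simplify:
a_{n+1}/a_n = 5/(n + 1)
Take the limit as n -> infinity: L = 0.
Since L = 0 < 1, the ratio test implies the series converges.

converges


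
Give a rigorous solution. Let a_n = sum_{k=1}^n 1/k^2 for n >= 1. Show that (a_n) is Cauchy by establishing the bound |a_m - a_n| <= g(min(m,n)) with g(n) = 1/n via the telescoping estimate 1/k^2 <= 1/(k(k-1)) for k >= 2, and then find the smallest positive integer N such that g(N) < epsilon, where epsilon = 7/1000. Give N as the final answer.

For m > n >= 1: |a_m - a_n| = sum_{k=n+1}^m 1/k^2.
Use 1/k^2 <= 1/(k(k-1)) = 1/(k-1) - 1/k for k >= 2:
sum_{k=n+1}^m 1/k^2 <= sum_{k=n+1}^m (1/(k-1) - 1/k) = 1/n - 1/m <= 1/n.
By symmetry the same bound holds with n,m swapped, so |a_m - a_n| <= 1/min(m,n) = g(min(m,n)). Since g(n) -> 0, (a_n) is Cauchy.
Now solve g(N) < 7/1000: 1/N < 7/1000 <=> N > 1/(7/1000) = 1000/7.
The smallest integer strictly greater than 1000/7 is N = 143.
Check: g(143) = 1/143 < 7/1000; g(142) = 1/142 >= 7/1000. So N = 143.

143


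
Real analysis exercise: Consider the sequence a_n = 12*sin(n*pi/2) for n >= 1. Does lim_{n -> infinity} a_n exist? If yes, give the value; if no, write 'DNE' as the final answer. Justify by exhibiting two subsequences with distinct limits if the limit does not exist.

Examine the behaviour of a_n along subsequences.
a_{4k+1} = 12*sin(pi/2 + 2k*pi) = 12 -> 12. a_{4k+3} = 12*sin(3pi/2 + 2k*pi) = -12 -> -12.
Since these two subsequential limits are 12 and -12, distinct, the full sequence cannot converge (a convergent sequence has all subsequences tending to the same limit). So lim a_n does not exist.

DNE


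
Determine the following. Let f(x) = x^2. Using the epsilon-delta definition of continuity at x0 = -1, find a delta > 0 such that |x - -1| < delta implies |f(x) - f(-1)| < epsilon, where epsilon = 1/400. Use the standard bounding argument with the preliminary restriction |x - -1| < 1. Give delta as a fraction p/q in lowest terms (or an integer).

Factor: |x^2 - (-1)^2| = |x - -1| * |x + -1|.
Impose |x - -1| < 1 first. Then |x + -1| = |(x - -1) + 2*(-1)| <= |x - -1| + 2*|-1| < 1 + 2 = 3.
So |x^2 - (-1)^2| < delta * 3.
We need delta * 3 <= 1/400, i.e. delta <= 1/400/3 = 1/1200.
Since 1/1200 < 1, this is tighter than 1; take delta = 1/1200.
So delta = 1/1200 works.

1/1200


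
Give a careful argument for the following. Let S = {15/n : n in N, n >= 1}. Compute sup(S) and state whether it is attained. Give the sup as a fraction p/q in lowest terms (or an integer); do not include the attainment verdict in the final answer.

Analysis:
- Values: 15, 15/2, 5, 15/4, ... strictly decreasing.
- The maximum is 15 (n=1); sup = 15 (attained).
- The set is bounded below by 0; 15/n -> 0 so 0 is the greatest lower bound.
- 0 is not in the set, so inf = 0 is not attained.
Conclusion: sup(S) = 15, attained in S.

15


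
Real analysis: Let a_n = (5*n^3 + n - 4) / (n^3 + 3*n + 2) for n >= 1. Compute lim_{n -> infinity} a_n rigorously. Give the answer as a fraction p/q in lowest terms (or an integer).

Divide numerator and denominator by n^3, the highest power:
numerator / n^3 = 5 + n^(-2) - 4/n^3
denominator / n^3 = 1 + 3/n^2 + 2/n^3
As n -> infinity, all terms of the form c/n^k (k >= 1) tend to 0.
So numerator / n^3 -> 5 and denominator / n^3 -> 1.
Therefore lim a_n = 5.

5


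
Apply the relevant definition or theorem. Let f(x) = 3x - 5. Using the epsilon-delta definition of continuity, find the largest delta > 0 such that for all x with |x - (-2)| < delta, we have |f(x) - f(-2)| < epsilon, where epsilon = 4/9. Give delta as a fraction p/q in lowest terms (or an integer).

We compute f(-2) = 3*(-2) - 5 = -11.
|f(x) - f(-2)| = |3x - 5 - (-11)| = |3(x - (-2))| = 3|x - (-2)|.
We need 3|x - (-2)| < 4/9, i.e. |x - (-2)| < 4/9 / 3 = 4/27.
So any delta <= 4/27 works. Conversely, if delta > 4/27, then x = -2 + 4/27 satisfies |x - (-2)| = 4/27 < delta but |f(x) - f(-2)| = 3 * 4/27 = 4/9, which is not < 4/9; so no larger delta works.
Hence the largest such delta is 4/27.

4/27


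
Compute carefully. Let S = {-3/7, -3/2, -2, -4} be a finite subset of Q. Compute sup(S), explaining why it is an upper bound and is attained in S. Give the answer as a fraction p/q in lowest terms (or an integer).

S is finite, so sup(S) = max(S).
Sorted decreasing:
-3/7, -3/2, -2, -4
The extremum is -3/7.
For every x in S, x <= -3/7. And -3/7 is in S, so it is attained.
Therefore sup(S) = -3/7.

-3/7


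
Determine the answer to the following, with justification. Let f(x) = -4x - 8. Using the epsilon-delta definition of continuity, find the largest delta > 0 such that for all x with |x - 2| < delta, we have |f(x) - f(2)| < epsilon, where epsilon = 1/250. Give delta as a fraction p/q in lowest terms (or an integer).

We compute f(2) = -4*(2) - 8 = -16.
|f(x) - f(2)| = |-4x - 8 - (-16)| = |-4(x - 2)| = 4|x - 2|.
We need 4|x - 2| < 1/250, i.e. |x - 2| < 1/250 / 4 = 1/1000.
So any delta <= 1/1000 works. Conversely, if delta > 1/1000, then x = 2 + 1/1000 satisfies |x - 2| = 1/1000 < delta but |f(x) - f(2)| = 4 * 1/1000 = 1/250, which is not < 1/250; so no larger delta works.
Hence the largest such delta is 1/1000.

1/1000


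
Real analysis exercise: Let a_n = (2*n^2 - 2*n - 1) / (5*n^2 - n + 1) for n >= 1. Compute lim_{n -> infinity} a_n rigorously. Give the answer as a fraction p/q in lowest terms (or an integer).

Divide numerator and denominator by n^2, the highest power:
numerator / n^2 = 2 - 2/n - 1/n^2
denominator / n^2 = 5 - 1/n + n^(-2)
As n -> infinity, all terms of the form c/n^k (k >= 1) tend to 0.
So numerator / n^2 -> 2 and denominator / n^2 -> 5.
Therefore lim a_n = 2/5.

2/5


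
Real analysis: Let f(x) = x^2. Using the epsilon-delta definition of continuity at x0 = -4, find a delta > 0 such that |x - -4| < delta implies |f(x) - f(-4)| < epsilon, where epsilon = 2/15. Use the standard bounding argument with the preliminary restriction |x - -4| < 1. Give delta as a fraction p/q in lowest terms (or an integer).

Factor: |x^2 - (-4)^2| = |x - -4| * |x + -4|.
Impose |x - -4| < 1 first. Then |x + -4| = |(x - -4) + 2*(-4)| <= |x - -4| + 2*|-4| < 1 + 8 = 9.
So |x^2 - (-4)^2| < delta * 9.
We need delta * 9 <= 2/15, i.e. delta <= 2/15/9 = 2/135.
Since 2/135 < 1, this is tighter than 1; take delta = 2/135.
So delta = 2/135 works.

2/135


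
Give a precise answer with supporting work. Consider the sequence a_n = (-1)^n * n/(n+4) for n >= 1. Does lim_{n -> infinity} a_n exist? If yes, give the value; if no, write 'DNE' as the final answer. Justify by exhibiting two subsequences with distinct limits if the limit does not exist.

Examine the behaviour of a_n along subsequences.
a_{2k} = 2k/(2k+4) -> 1. a_{2k+1} = -(2k+1)/(2k+5) -> -1.
Since these two subsequential limits are 1 and -1, distinct, the full sequence cannot converge (a convergent sequence has all subsequences tending to the same limit). So lim a_n does not exist.

DNE


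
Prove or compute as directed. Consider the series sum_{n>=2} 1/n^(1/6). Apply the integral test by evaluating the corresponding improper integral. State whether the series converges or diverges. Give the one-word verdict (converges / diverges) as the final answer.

Let f(x) = x^(-1/6). Then f is positive, continuous, and decreasing on [2, infinity), so the integral test applies.
Compute the improper integral int_{2}^infinity f(x) dx:
  antiderivative F(x) = 6*x^(5/6)/5.
  As x -> infinity, F(x) -> infinity (since p = 1/6 < 1).
  So the integral diverges. By the integral test, the series diverges.

diverges


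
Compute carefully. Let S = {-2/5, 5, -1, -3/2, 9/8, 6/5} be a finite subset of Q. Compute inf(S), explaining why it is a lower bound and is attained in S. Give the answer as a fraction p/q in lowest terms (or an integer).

S is finite, so inf(S) = min(S).
Sorted increasing:
-3/2, -1, -2/5, 9/8, 6/5, 5
The extremum is -3/2.
For every x in S, x >= -3/2. And -3/2 is in S, so it is attained.
Therefore inf(S) = -3/2.

-3/2


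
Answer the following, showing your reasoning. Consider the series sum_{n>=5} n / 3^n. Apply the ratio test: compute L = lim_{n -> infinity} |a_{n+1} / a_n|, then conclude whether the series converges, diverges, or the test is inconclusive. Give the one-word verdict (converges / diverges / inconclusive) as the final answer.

Let a_n denote the general term. Form the ratio a_{n+1}/a_n and simplify:
a_{n+1}/a_n = (n + 1)/(3*n)
Take the limit as n -> infinity: L = 1/3.
Since L = 1/3 < 1, the ratio test implies the series converges.

converges


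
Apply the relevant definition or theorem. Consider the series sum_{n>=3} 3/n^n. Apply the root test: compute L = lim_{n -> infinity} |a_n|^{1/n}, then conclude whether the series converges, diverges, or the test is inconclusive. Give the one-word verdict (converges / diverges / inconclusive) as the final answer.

Let a_n denote the general term. Form |a_n|^(1/n) and simplify:
|a_n|^(1/n) = 3^(1/n)/n
Take the limit as n -> infinity: L = 0.
Since L = 0 < 1, the root test implies convergence.

converges


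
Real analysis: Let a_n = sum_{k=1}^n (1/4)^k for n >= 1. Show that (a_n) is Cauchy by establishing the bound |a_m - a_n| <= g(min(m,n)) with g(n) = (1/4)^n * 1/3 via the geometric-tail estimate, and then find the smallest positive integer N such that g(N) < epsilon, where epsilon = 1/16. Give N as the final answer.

For m > n >= 1: |a_m - a_n| = sum_{k=n+1}^m (1/4)^k < sum_{k=n+1}^infinity (1/4)^k = (1/4)^(n+1) / (1 - 1/4) = (1/4)^n * (1/4) * (4/3) = (1/4)^n * 1/3.
So g(n) = (1/4)^n / 3. Since g(n) -> 0, (a_n) is Cauchy.
Now solve g(N) < 1/16: (1/4)^N / 3 < 1/16 <=> 4^N > 1 / (3 * 1/16) = 16/3.
Check powers of 4: 4^1 = 4 <= 16/3, 4^2 = 16 > 16/3.
So the smallest such N is 2. Check: g(2) = 1/(3 * 16) = 1/48 < 1/16.

2


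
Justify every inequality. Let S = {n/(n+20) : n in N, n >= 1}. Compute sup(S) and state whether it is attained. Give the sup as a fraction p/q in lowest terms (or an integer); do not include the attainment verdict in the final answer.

Analysis:
- Values: 1/21, 1/11, 3/23, 1/6, ... strictly increasing.
- Minimum is 1/21 (n=1); inf = 1/21 (attained).
- n/(n+20) = 1 - 20/(n+20) -> 1 from below as n -> infinity, and never equals 1.
- So sup = 1 (not attained).
Conclusion: sup(S) = 1, not attained in S.

1


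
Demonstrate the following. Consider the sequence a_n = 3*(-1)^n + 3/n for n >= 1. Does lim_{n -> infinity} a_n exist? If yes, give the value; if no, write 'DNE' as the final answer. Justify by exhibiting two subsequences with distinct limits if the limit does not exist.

Examine the behaviour of a_n along subsequences.
a_{2k} = 3 + 3/(2k) -> 3. a_{2k+1} = -3 + 3/(2k+1) -> -3.
Since these two subsequential limits are 3 and -3, distinct, the full sequence cannot converge (a convergent sequence has all subsequences tending to the same limit). So lim a_n does not exist.

DNE


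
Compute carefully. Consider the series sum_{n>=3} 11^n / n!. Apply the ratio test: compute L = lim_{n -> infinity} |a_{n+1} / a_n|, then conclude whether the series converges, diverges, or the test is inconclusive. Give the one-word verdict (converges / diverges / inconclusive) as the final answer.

Let a_n denote the general term. Form the ratio a_{n+1}/a_n and simplify:
a_{n+1}/a_n = 11/(n + 1)
Take the limit as n -> infinity: L = 0.
Since L = 0 < 1, the ratio test implies the series converges.

converges


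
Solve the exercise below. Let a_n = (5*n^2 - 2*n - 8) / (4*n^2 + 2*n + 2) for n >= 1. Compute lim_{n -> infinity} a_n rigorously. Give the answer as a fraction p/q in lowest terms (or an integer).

Divide numerator and denominator by n^2, the highest power:
numerator / n^2 = 5 - 2/n - 8/n^2
denominator / n^2 = 4 + 2/n + 2/n^2
As n -> infinity, all terms of the form c/n^k (k >= 1) tend to 0.
So numerator / n^2 -> 5 and denominator / n^2 -> 4.
Therefore lim a_n = 5/4.

5/4


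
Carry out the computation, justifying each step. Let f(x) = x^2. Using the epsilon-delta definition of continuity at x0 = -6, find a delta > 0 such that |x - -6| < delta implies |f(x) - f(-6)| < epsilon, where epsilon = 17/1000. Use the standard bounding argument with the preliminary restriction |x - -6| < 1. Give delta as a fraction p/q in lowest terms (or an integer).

Factor: |x^2 - (-6)^2| = |x - -6| * |x + -6|.
Impose |x - -6| < 1 first. Then |x + -6| = |(x - -6) + 2*(-6)| <= |x - -6| + 2*|-6| < 1 + 12 = 13.
So |x^2 - (-6)^2| < delta * 13.
We need delta * 13 <= 17/1000, i.e. delta <= 17/1000/13 = 17/13000.
Since 17/13000 < 1, this is tighter than 1; take delta = 17/13000.
So delta = 17/13000 works.

17/13000


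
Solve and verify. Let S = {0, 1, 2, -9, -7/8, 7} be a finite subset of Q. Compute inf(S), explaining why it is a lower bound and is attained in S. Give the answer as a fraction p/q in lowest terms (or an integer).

S is finite, so inf(S) = min(S).
Sorted increasing:
-9, -7/8, 0, 1, 2, 7
The extremum is -9.
For every x in S, x >= -9. And -9 is in S, so it is attained.
Therefore inf(S) = -9.

-9


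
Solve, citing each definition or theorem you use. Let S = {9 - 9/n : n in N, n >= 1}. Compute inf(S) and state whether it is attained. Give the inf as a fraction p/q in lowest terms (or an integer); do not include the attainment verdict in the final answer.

Analysis:
- Values: 0, 9/2, 6, 27/4, ... strictly increasing.
- Minimum is 0 (n=1); inf = 0 (attained).
- 9 - 9/n -> 9 from below; sup = 9, not attained.
Conclusion: inf(S) = 0, attained in S.

0


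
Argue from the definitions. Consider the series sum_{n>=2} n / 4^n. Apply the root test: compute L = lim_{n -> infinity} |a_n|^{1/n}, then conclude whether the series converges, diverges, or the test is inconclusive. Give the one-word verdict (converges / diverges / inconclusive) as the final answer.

Let a_n denote the general term. Form |a_n|^(1/n) and simplify:
|a_n|^(1/n) = n^(1/n)/4
Take the limit as n -> infinity: L = 1/4.
Since L = 1/4 < 1, the root test implies convergence.

converges


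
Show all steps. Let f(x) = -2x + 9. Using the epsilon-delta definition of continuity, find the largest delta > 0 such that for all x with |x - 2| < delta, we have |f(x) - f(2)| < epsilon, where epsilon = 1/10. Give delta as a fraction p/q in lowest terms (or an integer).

We compute f(2) = -2*(2) + 9 = 5.
|f(x) - f(2)| = |-2x + 9 - (5)| = |-2(x - 2)| = 2|x - 2|.
We need 2|x - 2| < 1/10, i.e. |x - 2| < 1/10 / 2 = 1/20.
So any delta <= 1/20 works. Conversely, if delta > 1/20, then x = 2 + 1/20 satisfies |x - 2| = 1/20 < delta but |f(x) - f(2)| = 2 * 1/20 = 1/10, which is not < 1/10; so no larger delta works.
Hence the largest such delta is 1/20.

1/20


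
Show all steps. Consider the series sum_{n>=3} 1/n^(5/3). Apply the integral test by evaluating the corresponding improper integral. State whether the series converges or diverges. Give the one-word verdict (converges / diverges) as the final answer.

Let f(x) = x^(-5/3). Then f is positive, continuous, and decreasing on [3, infinity), so the integral test applies.
Compute the improper integral int_{3}^infinity f(x) dx:
  antiderivative F(x) = -3/(2*x^(2/3)).
  As x -> infinity, F(x) -> 0 (since p = 5/3 > 1).
  So int = F(infinity) - F(3) = 0 - (-3^(1/3)/2) = 3^(1/3)/2.
  Finite, so by the integral test, the series converges.

converges


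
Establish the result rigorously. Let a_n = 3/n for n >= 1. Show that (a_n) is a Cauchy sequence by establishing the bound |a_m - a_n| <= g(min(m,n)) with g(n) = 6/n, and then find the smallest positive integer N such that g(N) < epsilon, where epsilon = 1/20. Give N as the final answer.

For any m, n >= 1, by the triangle inequality:
|a_m - a_n| = |3/m - 3/n| <= 3*1/m + 3*1/n <= 6/min(m,n).
So g(n) = 6/n bounds the Cauchy difference. Since g(n) -> 0, (a_n) is Cauchy.
Now solve g(N) < 1/20: 6/N < 1/20 <=> N > 6 / (1/20) = 120.
The smallest integer strictly greater than 120 is N = 121.
Check: g(121) = 6/121 = 6/121 < 1/20; g(120) = 1/20 >= 1/20. So N = 121.

121


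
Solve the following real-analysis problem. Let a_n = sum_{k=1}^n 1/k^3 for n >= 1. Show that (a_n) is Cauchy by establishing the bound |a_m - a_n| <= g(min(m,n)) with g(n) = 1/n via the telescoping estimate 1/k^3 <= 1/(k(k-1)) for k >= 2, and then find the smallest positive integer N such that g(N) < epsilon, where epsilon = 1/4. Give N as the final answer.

For m > n >= 1: |a_m - a_n| = sum_{k=n+1}^m 1/k^3.
Use 1/k^3 <= 1/(k(k-1)) = 1/(k-1) - 1/k for k >= 2 (which holds since k^3 >= k^2 >= k(k-1) for k >= 2):
sum_{k=n+1}^m 1/k^3 <= sum_{k=n+1}^m (1/(k-1) - 1/k) = 1/n - 1/m <= 1/n.
By symmetry the same bound holds with n,m swapped, so |a_m - a_n| <= 1/min(m,n) = g(min(m,n)). Since g(n) -> 0, (a_n) is Cauchy.
Now solve g(N) < 1/4: 1/N < 1/4 <=> N > 1/(1/4) = 4.
The smallest integer strictly greater than 4 is N = 5.
Check: g(5) = 1/5 < 1/4; g(4) = 1/4 >= 1/4. So N = 5.

5


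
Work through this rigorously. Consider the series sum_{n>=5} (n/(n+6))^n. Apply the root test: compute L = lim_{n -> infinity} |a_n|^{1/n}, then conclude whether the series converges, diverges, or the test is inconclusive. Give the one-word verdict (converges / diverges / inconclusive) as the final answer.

Let a_n denote the general term. Form |a_n|^(1/n) and simplify:
|a_n|^(1/n) = n/(n + 6)
Take the limit as n -> infinity: L = 1.
Since L = 1, the root test is inconclusive. (In fact a_n = (n/(n+6))^n -> e^(-6) != 0, so the nth-term test shows divergence; but the root test itself gives no conclusion.)

inconclusive


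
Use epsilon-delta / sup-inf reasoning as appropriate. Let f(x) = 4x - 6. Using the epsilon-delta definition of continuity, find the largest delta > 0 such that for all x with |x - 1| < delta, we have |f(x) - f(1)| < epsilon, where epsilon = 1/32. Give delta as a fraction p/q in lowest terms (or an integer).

We compute f(1) = 4*(1) - 6 = -2.
|f(x) - f(1)| = |4x - 6 - (-2)| = |4(x - 1)| = 4|x - 1|.
We need 4|x - 1| < 1/32, i.e. |x - 1| < 1/32 / 4 = 1/128.
So any delta <= 1/128 works. Conversely, if delta > 1/128, then x = 1 + 1/128 satisfies |x - 1| = 1/128 < delta but |f(x) - f(1)| = 4 * 1/128 = 1/32, which is not < 1/32; so no larger delta works.
Hence the largest such delta is 1/128.

1/128


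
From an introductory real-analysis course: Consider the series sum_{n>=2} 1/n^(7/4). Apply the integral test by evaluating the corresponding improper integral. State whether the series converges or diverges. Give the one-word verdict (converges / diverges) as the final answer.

Let f(x) = x^(-7/4). Then f is positive, continuous, and decreasing on [2, infinity), so the integral test applies.
Compute the improper integral int_{2}^infinity f(x) dx:
  antiderivative F(x) = -4/(3*x^(3/4)).
  As x -> infinity, F(x) -> 0 (since p = 7/4 > 1).
  So int = F(infinity) - F(2) = 0 - (-2*2^(1/4)/3) = 2*2^(1/4)/3.
  Finite, so by the integral test, the series converges.

converges


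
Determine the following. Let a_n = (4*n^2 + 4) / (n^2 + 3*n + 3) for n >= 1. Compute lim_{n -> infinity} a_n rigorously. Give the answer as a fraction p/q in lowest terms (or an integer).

Divide numerator and denominator by n^2, the highest power:
numerator / n^2 = 4 + 4/n^2
denominator / n^2 = 1 + 3/n + 3/n^2
As n -> infinity, all terms of the form c/n^k (k >= 1) tend to 0.
So numerator / n^2 -> 4 and denominator / n^2 -> 1.
Therefore lim a_n = 4.

4


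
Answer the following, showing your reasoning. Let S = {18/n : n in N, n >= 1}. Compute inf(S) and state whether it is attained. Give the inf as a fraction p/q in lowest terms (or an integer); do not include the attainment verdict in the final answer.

Analysis:
- Values: 18, 9, 6, 9/2, ... strictly decreasing.
- The maximum is 18 (n=1); sup = 18 (attained).
- The set is bounded below by 0; 18/n -> 0 so 0 is the greatest lower bound.
- 0 is not in the set, so inf = 0 is not attained.
Conclusion: inf(S) = 0, not attained in S.

0


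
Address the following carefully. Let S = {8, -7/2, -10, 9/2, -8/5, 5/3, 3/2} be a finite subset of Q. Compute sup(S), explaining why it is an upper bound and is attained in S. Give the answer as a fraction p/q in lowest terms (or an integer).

S is finite, so sup(S) = max(S).
Sorted decreasing:
8, 9/2, 5/3, 3/2, -8/5, -7/2, -10
The extremum is 8.
For every x in S, x <= 8. And 8 is in S, so it is attained.
Therefore sup(S) = 8.

8


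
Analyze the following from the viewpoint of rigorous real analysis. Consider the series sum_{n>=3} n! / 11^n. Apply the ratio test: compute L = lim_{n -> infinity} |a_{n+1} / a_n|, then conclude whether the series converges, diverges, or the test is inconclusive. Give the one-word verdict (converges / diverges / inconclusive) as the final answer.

Let a_n denote the general term. Form the ratio a_{n+1}/a_n and simplify:
a_{n+1}/a_n = n/11 + 1/11
Take the limit as n -> infinity: L = infinity.
Since L = infinity > 1 (or L = infinity), the ratio test implies the series diverges.

diverges


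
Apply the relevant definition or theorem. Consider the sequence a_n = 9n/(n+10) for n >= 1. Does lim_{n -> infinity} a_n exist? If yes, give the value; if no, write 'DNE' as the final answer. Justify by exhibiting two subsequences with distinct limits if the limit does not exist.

Examine the behaviour of a_n along subsequences.
Even-n subsequence a_{2k} = 9(2k)/(2k+10) -> 9. Odd-n subsequence a_{2k+1} = 9(2k+1)/(2k+11) -> 9. Both tend to 9, which suggests the limit is 9; verify directly.
|a_n - 9| = |9n - 9(n+10)| / (n+10) = 90/(n+10) < 90/n for every n >= 1.
Given epsilon > 0, choose a positive integer N > 90/epsilon. Then for all n >= N, |a_n - 9| < 90/n <= 90/N < epsilon.
So by the definition of the limit, lim a_n exists and equals 9.

9


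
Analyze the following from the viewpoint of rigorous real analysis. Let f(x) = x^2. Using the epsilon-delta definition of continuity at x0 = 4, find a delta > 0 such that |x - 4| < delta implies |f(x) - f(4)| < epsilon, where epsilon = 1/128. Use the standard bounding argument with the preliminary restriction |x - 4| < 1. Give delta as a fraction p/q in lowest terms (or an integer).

Factor: |x^2 - (4)^2| = |x - 4| * |x + 4|.
Impose |x - 4| < 1 first. Then |x + 4| = |(x - 4) + 2*(4)| <= |x - 4| + 2*|4| < 1 + 8 = 9.
So |x^2 - (4)^2| < delta * 9.
We need delta * 9 <= 1/128, i.e. delta <= 1/128/9 = 1/1152.
Since 1/1152 < 1, this is tighter than 1; take delta = 1/1152.
So delta = 1/1152 works.

1/1152


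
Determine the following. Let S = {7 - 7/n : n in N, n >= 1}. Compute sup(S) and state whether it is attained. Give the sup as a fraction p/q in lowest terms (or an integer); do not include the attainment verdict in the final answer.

Analysis:
- Values: 0, 7/2, 14/3, 21/4, ... strictly increasing.
- Minimum is 0 (n=1); inf = 0 (attained).
- 7 - 7/n -> 7 from below; sup = 7, not attained.
Conclusion: sup(S) = 7, not attained in S.

7


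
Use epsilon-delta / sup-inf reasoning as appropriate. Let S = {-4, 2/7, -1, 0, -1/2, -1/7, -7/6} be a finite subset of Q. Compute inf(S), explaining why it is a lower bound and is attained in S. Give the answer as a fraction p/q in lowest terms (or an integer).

S is finite, so inf(S) = min(S).
Sorted increasing:
-4, -7/6, -1, -1/2, -1/7, 0, 2/7
The extremum is -4.
For every x in S, x >= -4. And -4 is in S, so it is attained.
Therefore inf(S) = -4.

-4


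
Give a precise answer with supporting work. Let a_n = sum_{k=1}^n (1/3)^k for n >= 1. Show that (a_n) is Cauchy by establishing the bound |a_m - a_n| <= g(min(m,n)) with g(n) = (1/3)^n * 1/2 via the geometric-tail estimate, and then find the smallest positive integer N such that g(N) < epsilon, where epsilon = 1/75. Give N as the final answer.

For m > n >= 1: |a_m - a_n| = sum_{k=n+1}^m (1/3)^k < sum_{k=n+1}^infinity (1/3)^k = (1/3)^(n+1) / (1 - 1/3) = (1/3)^n * (1/3) * (3/2) = (1/3)^n * 1/2.
So g(n) = (1/3)^n / 2. Since g(n) -> 0, (a_n) is Cauchy.
Now solve g(N) < 1/75: (1/3)^N / 2 < 1/75 <=> 3^N > 1 / (2 * 1/75) = 75/2.
Check powers of 3: 3^3 = 27 <= 75/2, 3^4 = 81 > 75/2.
So the smallest such N is 4. Check: g(4) = 1/(2 * 81) = 1/162 < 1/75.

4


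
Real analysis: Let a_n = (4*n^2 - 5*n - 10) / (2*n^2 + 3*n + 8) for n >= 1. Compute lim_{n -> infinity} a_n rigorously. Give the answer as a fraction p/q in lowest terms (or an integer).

Divide numerator and denominator by n^2, the highest power:
numerator / n^2 = 4 - 5/n - 10/n^2
denominator / n^2 = 2 + 3/n + 8/n^2
As n -> infinity, all terms of the form c/n^k (k >= 1) tend to 0.
So numerator / n^2 -> 4 and denominator / n^2 -> 2.
Therefore lim a_n = 2.

2


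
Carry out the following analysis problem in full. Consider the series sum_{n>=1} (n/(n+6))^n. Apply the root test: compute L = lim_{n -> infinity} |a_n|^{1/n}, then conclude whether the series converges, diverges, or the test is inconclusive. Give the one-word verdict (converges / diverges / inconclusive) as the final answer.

Let a_n denote the general term. Form |a_n|^(1/n) and simplify:
|a_n|^(1/n) = n/(n + 6)
Take the limit as n -> infinity: L = 1.
Since L = 1, the root test is inconclusive. (In fact a_n = (n/(n+6))^n -> e^(-6) != 0, so the nth-term test shows divergence; but the root test itself gives no conclusion.)

inconclusive
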